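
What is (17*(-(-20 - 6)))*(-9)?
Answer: -3978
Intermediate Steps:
(17*(-(-20 - 6)))*(-9) = (17*(-1*(-26)))*(-9) = (17*26)*(-9) = 442*(-9) = -3978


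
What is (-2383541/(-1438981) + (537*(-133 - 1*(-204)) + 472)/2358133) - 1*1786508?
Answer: -6062167252806757712/3393308582473 ≈ -1.7865e+6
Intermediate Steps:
(-2383541/(-1438981) + (537*(-133 - 1*(-204)) + 472)/2358133) - 1*1786508 = (-2383541*(-1/1438981) + (537*(-133 + 204) + 472)*(1/2358133)) - 1786508 = (2383541/1438981 + (537*71 + 472)*(1/2358133)) - 1786508 = (2383541/1438981 + (38127 + 472)*(1/2358133)) - 1786508 = (2383541/1438981 + 38599*(1/2358133)) - 1786508 = (2383541/1438981 + 38599/2358133) - 1786508 = 5676249916572/3393308582473 - 1786508 = -6062167252806757712/3393308582473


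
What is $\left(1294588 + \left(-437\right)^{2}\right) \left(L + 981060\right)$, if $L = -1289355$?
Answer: $-457989795315$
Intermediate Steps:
$\left(1294588 + \left(-437\right)^{2}\right) \left(L + 981060\right) = \left(1294588 + \left(-437\right)^{2}\right) \left(-1289355 + 981060\right) = \left(1294588 + 190969\right) \left(-308295\right) = 1485557 \left(-308295\right) = -457989795315$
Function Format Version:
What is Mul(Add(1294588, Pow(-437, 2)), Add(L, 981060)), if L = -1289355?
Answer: -457989795315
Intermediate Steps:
Mul(Add(1294588, Pow(-437, 2)), Add(L, 981060)) = Mul(Add(1294588, Pow(-437, 2)), Add(-1289355, 981060)) = Mul(Add(1294588, 190969), -308295) = Mul(1485557, -308295) = -457989795315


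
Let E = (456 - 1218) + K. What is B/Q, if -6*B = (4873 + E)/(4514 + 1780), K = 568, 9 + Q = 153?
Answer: -4679/5438016 ≈ -0.00086042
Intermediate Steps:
Q = 144 (Q = -9 + 153 = 144)
E = -194 (E = (456 - 1218) + 568 = -762 + 568 = -194)
B = -4679/37764 (B = -(4873 - 194)/(6*(4514 + 1780)) = -4679/(6*6294) = -⅙*4679/6294 = -4679/37764 ≈ -0.12390)
B/Q = -4679/37764/144 = -4679/37764*1/144 = -4679/5438016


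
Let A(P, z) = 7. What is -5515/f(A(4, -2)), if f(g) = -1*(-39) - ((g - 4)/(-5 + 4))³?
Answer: -5515/66 ≈ -83.561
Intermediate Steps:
f(g) = 39 - (4 - g)³ (f(g) = 39 - ((-4 + g)/(-1))³ = 39 - ((-4 + g)*(-1))³ = 39 - (4 - g)³)
-5515/f(A(4, -2)) = -5515/(39 + (-4 + 7)³) = -5515/(39 + 3³) = -5515/(39 + 27) = -5515/66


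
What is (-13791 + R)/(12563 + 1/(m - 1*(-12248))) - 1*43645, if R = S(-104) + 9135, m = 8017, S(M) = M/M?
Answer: -11111639792995/254589196 ≈ -43645.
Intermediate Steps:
S(M) = 1
R = 9136 (R = 1 + 9135 = 9136)
(-13791 + R)/(12563 + 1/(m - 1*(-12248))) - 1*43645 = (-13791 + 9136)/(12563 + 1/(8017 - 1*(-12248))) - 1*43645 = -4655/(12563 + 1/(8017 + 12248)) - 43645 = -4655/(12563 + 1/20265) - 43645 = -4655/254589196/20265 - 43645 = -4655*20265/254589196 - 43645 = -94333575/254589196 - 43645 = -11111639792995/254589196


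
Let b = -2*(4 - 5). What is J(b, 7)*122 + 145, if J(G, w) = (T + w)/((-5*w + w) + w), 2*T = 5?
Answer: 1886/21 ≈ 89.810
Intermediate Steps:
b = 2 (b = -2*(-1) = 2)
T = 5/2 (T = (½)*5 = 5/2 ≈ 2.5000)
J(G, w) = -(5/2 + w)/(3*w) (J(G, w) = (5/2 + w)/((-5*w + w) + w) = (5/2 + w)/(-4*w + w) = (5/2 + w)/((-3*w)) = (5/2 + w)*(-1/(3*w)) = -(5/2 + w)/(3*w))
J(b, 7)*122 + 145 = ((⅙)*(-5 - 2*7)/7)*122 + 145 = ((⅙)*(⅐)*(-5 - 14))*122 + 145 = ((⅙)*(⅐)*(-19))*122 + 145 = -19/42*122 + 145 = -1159/21 + 145 = 1886/21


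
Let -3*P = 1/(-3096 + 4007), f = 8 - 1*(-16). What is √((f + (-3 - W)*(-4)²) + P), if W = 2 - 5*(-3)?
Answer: I*√2210912277/2733 ≈ 17.205*I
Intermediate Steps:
f = 24 (f = 8 + 16 = 24)
W = 17 (W = 2 + 15 = 17)
P = -1/2733 (P = -1/(3*(-3096 + 4007)) = -⅓/911 = -⅓*1/911 = -1/2733 ≈ -0.00036590)
√((f + (-3 - W)*(-4)²) + P) = √((24 + (-3 - 1*17)*(-4)²) - 1/2733) = √((24 + (-3 - 17)*16) - 1/2733) = √((24 - 20*16) - 1/2733) = √((24 - 320) - 1/2733) = √(-296 - 1/2733) = √(-808969/2733) = I*√2210912277/2733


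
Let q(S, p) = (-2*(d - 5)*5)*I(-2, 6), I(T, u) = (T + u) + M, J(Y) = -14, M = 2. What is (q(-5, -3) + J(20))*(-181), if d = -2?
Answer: -73486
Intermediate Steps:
I(T, u) = 2 + T + u (I(T, u) = (T + u) + 2 = 2 + T + u)
q(S, p) = 420 (q(S, p) = (-2*(-2 - 5)*5)*(2 - 2 + 6) = (-2*(-7)*5)*6 = (14*5)*6 = 70*6 = 420)
(q(-5, -3) + J(20))*(-181) = (420 - 14)*(-181) = 406*(-181) = -73486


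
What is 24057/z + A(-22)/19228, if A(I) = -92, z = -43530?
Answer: -1690481/3032590 ≈ -0.55744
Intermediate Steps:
24057/z + A(-22)/19228 = 24057/(-43530) - 92/19228 = 24057*(-1/43530) - 92*1/19228 = -8019/14510 - 1/209 = -1690481/3032590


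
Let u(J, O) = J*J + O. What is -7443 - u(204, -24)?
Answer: -49035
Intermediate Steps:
u(J, O) = O + J**2 (u(J, O) = J**2 + O = O + J**2)
-7443 - u(204, -24) = -7443 - (-24 + 204**2) = -7443 - (-24 + 41616) = -7443 - 1*41592 = -7443 - 41592 = -49035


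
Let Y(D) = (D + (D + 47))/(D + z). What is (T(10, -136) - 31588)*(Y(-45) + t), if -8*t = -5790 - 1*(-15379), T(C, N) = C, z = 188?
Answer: 21655734519/572 ≈ 3.7860e+7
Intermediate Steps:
Y(D) = (47 + 2*D)/(188 + D) (Y(D) = (D + (D + 47))/(D + 188) = (D + (47 + D))/(188 + D) = (47 + 2*D)/(188 + D))
t = -9589/8 (t = -(-5790 - 1*(-15379))/8 = -(-5790 + 15379)/8 = -⅛*9589 = -9589/8 ≈ -1198.6)
(T(10, -136) - 31588)*(Y(-45) + t) = (10 - 31588)*((47 + 2*(-45))/(188 - 45) - 9589/8) = -31578*((47 - 90)/143 - 9589/8) = -31578*((1/143)*(-43) - 9589/8) = -31578*(-43/143 - 9589/8) = -31578*(-1371571/1144) = 21655734519/572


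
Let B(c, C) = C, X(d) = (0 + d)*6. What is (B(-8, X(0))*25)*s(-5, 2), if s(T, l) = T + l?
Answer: 0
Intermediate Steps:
X(d) = 6*d (X(d) = d*6 = 6*d)
(B(-8, X(0))*25)*s(-5, 2) = ((6*0)*25)*(-5 + 2) = (0*25)*(-3) = 0*(-3) = 0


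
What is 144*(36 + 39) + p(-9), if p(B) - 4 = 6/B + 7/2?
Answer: 64841/6 ≈ 10807.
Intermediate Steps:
p(B) = 15/2 + 6/B (p(B) = 4 + (6/B + 7/2) = 4 + (7/2 + 6/B) = 15/2 + 6/B)
144*(36 + 39) + p(-9) = 144*(36 + 39) + (15/2 + 6/(-9)) = 144*75 + (15/2 + 6*(-⅑)) = 10800 + (15/2 - ⅔) = 10800 + 41/6 = 64841/6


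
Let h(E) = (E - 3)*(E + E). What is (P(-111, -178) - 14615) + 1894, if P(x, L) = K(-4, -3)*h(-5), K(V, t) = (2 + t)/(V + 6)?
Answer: -12761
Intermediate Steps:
K(V, t) = (2 + t)/(6 + V)
h(E) = 2*E*(-3 + E) (h(E) = (-3 + E)*(2*E) = 2*E*(-3 + E))
P(x, L) = -40 (P(x, L) = ((2 - 3)/(6 - 4))*(2*(-5)*(-3 - 5)) = (-1/2)*(2*(-5)*(-8)) = ((½)*(-1))*80 = -½*80 = -40)
(P(-111, -178) - 14615) + 1894 = (-40 - 14615) + 1894 = -14655 + 1894 = -12761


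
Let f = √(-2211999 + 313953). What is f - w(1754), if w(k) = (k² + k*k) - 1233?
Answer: -6151799 + 3*I*√210894 ≈ -6.1518e+6 + 1377.7*I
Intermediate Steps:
w(k) = -1233 + 2*k² (w(k) = (k² + k²) - 1233 = 2*k² - 1233 = -1233 + 2*k²)
f = 3*I*√210894 (f = √(-1898046) = 3*I*√210894 ≈ 1377.7*I)
f - w(1754) = 3*I*√210894 - (-1233 + 2*1754²) = 3*I*√210894 - (-1233 + 2*3076516) = 3*I*√210894 - (-1233 + 6153032) = 3*I*√210894 - 1*6151799 = 3*I*√210894 - 6151799 = -6151799 + 3*I*√210894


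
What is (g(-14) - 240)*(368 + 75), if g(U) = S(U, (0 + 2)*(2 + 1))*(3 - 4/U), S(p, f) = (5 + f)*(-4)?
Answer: -1192556/7 ≈ -1.7037e+5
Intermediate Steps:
S(p, f) = -20 - 4*f
g(U) = -132 + 176/U (g(U) = (-20 - 4*(0 + 2)*(2 + 1))*(3 - 4/U) = (-20 - 8*3)*(3 - 4/U) = (-20 - 4*6)*(3 - 4/U) = (-20 - 24)*(3 - 4/U) = -44*(3 - 4/U) = -132 + 176/U)
(g(-14) - 240)*(368 + 75) = ((-132 + 176/(-14)) - 240)*(368 + 75) = ((-132 + 176*(-1/14)) - 240)*443 = ((-132 - 88/7) - 240)*443 = (-1012/7 - 240)*443 = -2692/7*443 = -1192556/7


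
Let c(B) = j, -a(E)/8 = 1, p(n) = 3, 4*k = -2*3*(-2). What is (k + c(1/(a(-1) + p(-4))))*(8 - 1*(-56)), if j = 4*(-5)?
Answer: -1088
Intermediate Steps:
k = 3 (k = (-2*3*(-2))/4 = (-6*(-2))/4 = (¼)*12 = 3)
a(E) = -8 (a(E) = -8*1 = -8)
j = -20
c(B) = -20
(k + c(1/(a(-1) + p(-4))))*(8 - 1*(-56)) = (3 - 20)*(8 - 1*(-56)) = -17*(8 + 56) = -17*64 = -1088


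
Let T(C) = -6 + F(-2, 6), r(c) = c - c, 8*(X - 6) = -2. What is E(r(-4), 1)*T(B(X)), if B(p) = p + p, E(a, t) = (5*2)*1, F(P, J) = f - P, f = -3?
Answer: -70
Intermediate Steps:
X = 23/4 (X = 6 + (⅛)*(-2) = 6 - ¼ = 23/4 ≈ 5.7500)
r(c) = 0
F(P, J) = -3 - P
E(a, t) = 10 (E(a, t) = 10*1 = 10)
B(p) = 2*p
T(C) = -7 (T(C) = -6 + (-3 - 1*(-2)) = -6 + (-3 + 2) = -6 - 1 = -7)
E(r(-4), 1)*T(B(X)) = 10*(-7) = -70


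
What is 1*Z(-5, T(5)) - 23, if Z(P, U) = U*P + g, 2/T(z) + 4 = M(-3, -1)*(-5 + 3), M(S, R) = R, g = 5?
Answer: -13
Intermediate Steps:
T(z) = -1 (T(z) = 2/(-4 - (-5 + 3)) = 2/(-4 - 1*(-2)) = 2/(-4 + 2) = 2/(-2) = 2*(-½) = -1)
Z(P, U) = 5 + P*U (Z(P, U) = U*P + 5 = P*U + 5 = 5 + P*U)
1*Z(-5, T(5)) - 23 = 1*(5 - 5*(-1)) - 23 = 1*(5 + 5) - 23 = 1*10 - 23 = 10 - 23 = -13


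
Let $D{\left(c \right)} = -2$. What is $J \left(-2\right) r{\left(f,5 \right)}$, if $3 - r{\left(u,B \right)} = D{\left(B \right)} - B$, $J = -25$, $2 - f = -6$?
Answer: $500$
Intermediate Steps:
$f = 8$ ($f = 2 - -6 = 2 + 6 = 8$)
$r{\left(u,B \right)} = 5 + B$ ($r{\left(u,B \right)} = 3 - \left(-2 - B\right) = 3 + \left(2 + B\right) = 5 + B$)
$J \left(-2\right) r{\left(f,5 \right)} = \left(-25\right) \left(-2\right) \left(5 + 5\right) = 50 \cdot 10 = 500$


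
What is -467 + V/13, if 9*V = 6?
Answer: -18211/39 ≈ -466.95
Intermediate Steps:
V = ⅔ (V = (⅑)*6 = ⅔ ≈ 0.66667)
-467 + V/13 = -467 + (⅔)/13 = -467 + (⅔)*(1/13) = -467 + 2/39 = -18211/39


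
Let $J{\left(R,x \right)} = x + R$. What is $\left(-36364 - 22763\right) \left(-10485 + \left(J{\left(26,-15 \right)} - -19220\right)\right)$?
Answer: $-517124742$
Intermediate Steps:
$J{\left(R,x \right)} = R + x$
$\left(-36364 - 22763\right) \left(-10485 + \left(J{\left(26,-15 \right)} - -19220\right)\right) = \left(-36364 - 22763\right) \left(-10485 + \left(\left(26 - 15\right) - -19220\right)\right) = - 59127 \left(-10485 + \left(11 + 19220\right)\right) = - 59127 \left(-10485 + 19231\right) = \left(-59127\right) 8746 = -517124742$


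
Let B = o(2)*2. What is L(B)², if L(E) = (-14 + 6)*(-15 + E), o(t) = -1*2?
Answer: 23104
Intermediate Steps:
o(t) = -2
B = -4 (B = -2*2 = -4)
L(E) = 120 - 8*E (L(E) = -8*(-15 + E) = 120 - 8*E)
L(B)² = (120 - 8*(-4))² = (120 + 32)² = 152² = 23104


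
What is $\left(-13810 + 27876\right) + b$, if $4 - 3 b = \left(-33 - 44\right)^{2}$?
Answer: $12091$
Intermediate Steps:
$b = -1975$ ($b = \frac{4}{3} - \frac{\left(-33 - 44\right)^{2}}{3} = \frac{4}{3} - \frac{\left(-77\right)^{2}}{3} = \frac{4}{3} - \frac{5929}{3} = -1975$)
$\left(-13810 + 27876\right) + b = \left(-13810 + 27876\right) - 1975 = 14066 - 1975 = 12091$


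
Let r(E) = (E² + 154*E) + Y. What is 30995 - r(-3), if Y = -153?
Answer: 31601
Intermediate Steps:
r(E) = -153 + E² + 154*E (r(E) = (E² + 154*E) - 153 = -153 + E² + 154*E)
30995 - r(-3) = 30995 - (-153 + (-3)² + 154*(-3)) = 30995 - (-153 + 9 - 462) = 30995 - 1*(-606) = 30995 + 606 = 31601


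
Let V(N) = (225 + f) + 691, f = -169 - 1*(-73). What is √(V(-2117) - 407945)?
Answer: 5*I*√16285 ≈ 638.06*I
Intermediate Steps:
f = -96 (f = -169 + 73 = -96)
V(N) = 820 (V(N) = (225 - 96) + 691 = 129 + 691 = 820)
√(V(-2117) - 407945) = √(820 - 407945) = √(-407125) = 5*I*√16285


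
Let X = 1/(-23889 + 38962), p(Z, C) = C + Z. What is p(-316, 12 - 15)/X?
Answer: -4808287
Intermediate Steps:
X = 1/15073 ≈ 6.6344e-5
p(-316, 12 - 15)/X = ((12 - 15) - 316)/(1/15073) = (-3 - 316)*15073 = -319*15073 = -4808287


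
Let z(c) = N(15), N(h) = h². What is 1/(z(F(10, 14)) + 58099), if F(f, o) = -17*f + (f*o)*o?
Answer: 1/58324 ≈ 1.7146e-5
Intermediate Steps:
F(f, o) = -17*f + f*o²
z(c) = 225 (z(c) = 15² = 225)
1/(z(F(10, 14)) + 58099) = 1/(225 + 58099) = 1/58324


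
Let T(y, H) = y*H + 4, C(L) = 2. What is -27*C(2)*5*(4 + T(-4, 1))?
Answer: -1080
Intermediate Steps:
T(y, H) = 4 + H*y (T(y, H) = H*y + 4 = 4 + H*y)
-27*C(2)*5*(4 + T(-4, 1)) = -27*2*5*(4 + (4 + 1*(-4))) = -54*5*(4 + (4 - 4)) = -54*5*(4 + 0) = -54*5*4 = -54*20 = -1*1080 = -1080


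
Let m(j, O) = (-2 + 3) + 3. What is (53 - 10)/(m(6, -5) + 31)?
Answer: 43/35 ≈ 1.2286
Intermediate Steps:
m(j, O) = 4 (m(j, O) = 1 + 3 = 4)
(53 - 10)/(m(6, -5) + 31) = (53 - 10)/(4 + 31) = 43/35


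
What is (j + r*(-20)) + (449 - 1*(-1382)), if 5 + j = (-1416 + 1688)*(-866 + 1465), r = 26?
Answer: 164234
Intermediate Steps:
j = 162923 (j = -5 + (-1416 + 1688)*(-866 + 1465) = -5 + 272*599 = -5 + 162928 = 162923)
(j + r*(-20)) + (449 - 1*(-1382)) = (162923 + 26*(-20)) + (449 - 1*(-1382)) = (162923 - 520) + (449 + 1382) = 162403 + 1831 = 164234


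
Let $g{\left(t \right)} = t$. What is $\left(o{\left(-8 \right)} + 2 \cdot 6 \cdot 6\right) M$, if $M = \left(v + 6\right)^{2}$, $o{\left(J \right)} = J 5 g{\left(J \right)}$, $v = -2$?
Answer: $6272$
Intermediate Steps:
$o{\left(J \right)} = 5 J^{2}$ ($o{\left(J \right)} = J 5 J = 5 J J = 5 J^{2}$)
$M = 16$ ($M = \left(-2 + 6\right)^{2} = 4^{2} = 16$)
$\left(o{\left(-8 \right)} + 2 \cdot 6 \cdot 6\right) M = \left(5 \left(-8\right)^{2} + 2 \cdot 6 \cdot 6\right) 16 = \left(5 \cdot 64 + 12 \cdot 6\right) 16 = \left(320 + 72\right) 16 = 392 \cdot 16 = 6272$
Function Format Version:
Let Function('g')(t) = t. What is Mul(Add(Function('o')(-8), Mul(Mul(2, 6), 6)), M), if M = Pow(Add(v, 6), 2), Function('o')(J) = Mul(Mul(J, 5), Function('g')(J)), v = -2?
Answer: 6272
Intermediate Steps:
Function('o')(J) = Mul(5, Pow(J, 2)) (Function('o')(J) = Mul(Mul(J, 5), J) = Mul(Mul(5, J), J) = Mul(5, Pow(J, 2)))
M = 16 (M = Pow(Add(-2, 6), 2) = Pow(4, 2) = 16)
Mul(Add(Function('o')(-8), Mul(Mul(2, 6), 6)), M) = Mul(Add(Mul(5, Pow(-8, 2)), Mul(Mul(2, 6), 6)), 16) = Mul(Add(Mul(5, 64), Mul(12, 6)), 16) = Mul(Add(320, 72), 16) = Mul(392, 16) = 6272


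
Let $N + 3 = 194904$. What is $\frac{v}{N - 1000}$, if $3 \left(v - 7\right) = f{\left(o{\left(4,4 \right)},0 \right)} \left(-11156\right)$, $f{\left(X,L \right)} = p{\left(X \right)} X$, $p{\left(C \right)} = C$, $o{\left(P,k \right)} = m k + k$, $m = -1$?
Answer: $\frac{7}{193901} \approx 3.6101 \cdot 10^{-5}$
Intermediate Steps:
$N = 194901$ ($N = -3 + 194904 = 194901$)
$o{\left(P,k \right)} = 0$ ($o{\left(P,k \right)} = - k + k = 0$)
$f{\left(X,L \right)} = X^{2}$ ($f{\left(X,L \right)} = X X = X^{2}$)
$v = 7$ ($v = 7 + \frac{0^{2} \left(-11156\right)}{3} = 7 + \frac{0 \left(-11156\right)}{3} = 7 + \frac{1}{3} \cdot 0 = 7 + 0 = 7$)
$\frac{v}{N - 1000} = \frac{7}{194901 - 1000} = \frac{7}{193901}$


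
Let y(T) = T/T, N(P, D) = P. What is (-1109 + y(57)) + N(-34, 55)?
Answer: -1142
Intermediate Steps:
y(T) = 1
(-1109 + y(57)) + N(-34, 55) = (-1109 + 1) - 34 = -1108 - 34 = -1142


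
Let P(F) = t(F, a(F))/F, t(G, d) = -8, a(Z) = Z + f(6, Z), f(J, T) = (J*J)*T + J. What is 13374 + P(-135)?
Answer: 1805498/135 ≈ 13374.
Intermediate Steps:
f(J, T) = J + T*J² (f(J, T) = J²*T + J = T*J² + J = J + T*J²)
a(Z) = 6 + 37*Z (a(Z) = Z + 6*(1 + 6*Z) = Z + (6 + 36*Z) = 6 + 37*Z)
P(F) = -8/F
13374 + P(-135) = 13374 - 8/(-135) = 13374 - 8*(-1/135) = 13374 + 8/135 = 1805498/135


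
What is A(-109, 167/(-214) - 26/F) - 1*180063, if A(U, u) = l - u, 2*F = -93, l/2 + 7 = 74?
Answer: -3580942555/19902 ≈ -1.7993e+5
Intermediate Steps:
l = 134 (l = -14 + 2*74 = -14 + 148 = 134)
F = -93/2 (F = (1/2)*(-93) = -93/2 ≈ -46.500)
A(U, u) = 134 - u
A(-109, 167/(-214) - 26/F) - 1*180063 = (134 - (167/(-214) - 26/(-93/2))) - 1*180063 = (134 - (167*(-1/214) - 26*(-2/93))) - 180063 = (134 - (-167/214 + 52/93)) - 180063 = (134 - 1*(-4403/19902)) - 180063 = (134 + 4403/19902) - 180063 = 2671271/19902 - 180063 = -3580942555/19902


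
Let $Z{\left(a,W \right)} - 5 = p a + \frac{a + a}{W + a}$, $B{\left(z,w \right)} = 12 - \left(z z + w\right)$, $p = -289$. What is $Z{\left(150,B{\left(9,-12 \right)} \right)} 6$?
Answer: $- \frac{8061570}{31} \approx -2.6005 \cdot 10^{5}$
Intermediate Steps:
$B{\left(z,w \right)} = 12 - w - z^{2}$ ($B{\left(z,w \right)} = 12 - \left(z^{2} + w\right) = 12 - \left(w + z^{2}\right) = 12 - w - z^{2}$)
$Z{\left(a,W \right)} = 5 - 289 a + \frac{2 a}{W + a}$ ($Z{\left(a,W \right)} = 5 - \left(289 a - \frac{a + a}{W + a}\right) = 5 - \left(289 a - \frac{2 a}{W + a}\right) = 5 - 289 a + \frac{2 a}{W + a}$)
$Z{\left(150,B{\left(9,-12 \right)} \right)} 6 = \frac{- 289 \cdot 150^{2} + 5 \left(12 - -12 - 9^{2}\right) + 7 \cdot 150 - 289 \left(12 - -12 - 9^{2}\right) 150}{\left(12 - -12 - 9^{2}\right) + 150} \cdot 6 = \frac{\left(-289\right) 22500 + 5 \left(12 + 12 - 81\right) + 1050 - 289 \left(12 + 12 - 81\right) 150}{\left(12 + 12 - 81\right) + 150} \cdot 6 = \frac{-6502500 + 5 \left(12 + 12 - 81\right) + 1050 - 289 \left(12 + 12 - 81\right) 150}{\left(12 + 12 - 81\right) + 150} \cdot 6 = \frac{-6502500 + 5 \left(-57\right) + 1050 - \left(-16473\right) 150}{-57 + 150} \cdot 6 = \frac{-6502500 - 285 + 1050 + 2470950}{93} \cdot 6 = \frac{1}{93} \left(-4030785\right) 6 = \left(- \frac{1343595}{31}\right) 6 = - \frac{8061570}{31}$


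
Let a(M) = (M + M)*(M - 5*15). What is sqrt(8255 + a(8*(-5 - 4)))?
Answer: sqrt(29423) ≈ 171.53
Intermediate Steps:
a(M) = 2*M*(-75 + M) (a(M) = (2*M)*(M - 75) = (2*M)*(-75 + M) = 2*M*(-75 + M))
sqrt(8255 + a(8*(-5 - 4))) = sqrt(8255 + 2*(8*(-5 - 4))*(-75 + 8*(-5 - 4))) = sqrt(8255 + 2*(8*(-9))*(-75 + 8*(-9))) = sqrt(8255 + 2*(-72)*(-75 - 72)) = sqrt(8255 + 2*(-72)*(-147)) = sqrt(8255 + 21168) = sqrt(29423)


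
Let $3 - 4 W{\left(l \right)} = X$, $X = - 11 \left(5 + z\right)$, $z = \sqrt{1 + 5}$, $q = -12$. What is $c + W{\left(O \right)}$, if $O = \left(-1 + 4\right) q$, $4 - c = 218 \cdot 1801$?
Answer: $- \frac{785199}{2} + \frac{11 \sqrt{6}}{4} \approx -3.9259 \cdot 10^{5}$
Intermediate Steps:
$z = \sqrt{6} \approx 2.4495$
$c = -392614$ ($c = 4 - 218 \cdot 1801 = 4 - 392618 = -392614$)
$O = -36$ ($O = \left(-1 + 4\right) \left(-12\right) = 3 \left(-12\right) = -36$)
$X = -55 - 11 \sqrt{6}$ ($X = - 11 \left(5 + \sqrt{6}\right) = -55 - 11 \sqrt{6} \approx -81.944$)
$W{\left(l \right)} = \frac{29}{2} + \frac{11 \sqrt{6}}{4}$ ($W{\left(l \right)} = \frac{3}{4} - \frac{-55 - 11 \sqrt{6}}{4} = \frac{3}{4} + \left(\frac{55}{4} + \frac{11 \sqrt{6}}{4}\right) = \frac{29}{2} + \frac{11 \sqrt{6}}{4}$)
$c + W{\left(O \right)} = -392614 + \left(\frac{29}{2} + \frac{11 \sqrt{6}}{4}\right) = - \frac{785199}{2} + \frac{11 \sqrt{6}}{4}$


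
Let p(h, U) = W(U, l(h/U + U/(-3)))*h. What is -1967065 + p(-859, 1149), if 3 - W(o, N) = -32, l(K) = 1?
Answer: -1997130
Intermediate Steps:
W(o, N) = 35 (W(o, N) = 3 - 1*(-32) = 3 + 32 = 35)
p(h, U) = 35*h
-1967065 + p(-859, 1149) = -1967065 + 35*(-859) = -1967065 - 30065 = -1997130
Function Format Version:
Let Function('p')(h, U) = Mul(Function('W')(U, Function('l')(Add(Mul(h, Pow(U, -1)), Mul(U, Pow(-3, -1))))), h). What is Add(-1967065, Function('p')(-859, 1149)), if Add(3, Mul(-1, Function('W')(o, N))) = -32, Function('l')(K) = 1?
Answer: -1997130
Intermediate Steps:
Function('W')(o, N) = 35 (Function('W')(o, N) = Add(3, Mul(-1, -32)) = Add(3, 32) = 35)
Function('p')(h, U) = Mul(35, h)
Add(-1967065, Function('p')(-859, 1149)) = Add(-1967065, Mul(35, -859)) = Add(-1967065, -30065) = -1997130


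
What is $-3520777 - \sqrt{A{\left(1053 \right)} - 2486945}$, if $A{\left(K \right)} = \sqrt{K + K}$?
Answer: $-3520777 - i \sqrt{2486945 - 9 \sqrt{26}} \approx -3.5208 \cdot 10^{6} - 1577.0 i$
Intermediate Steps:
$A{\left(K \right)} = \sqrt{2} \sqrt{K}$ ($A{\left(K \right)} = \sqrt{2 K} = \sqrt{2} \sqrt{K}$)
$-3520777 - \sqrt{A{\left(1053 \right)} - 2486945} = -3520777 - \sqrt{\sqrt{2} \sqrt{1053} - 2486945} = -3520777 - \sqrt{\sqrt{2} \cdot 9 \sqrt{13} - 2486945} = -3520777 - \sqrt{9 \sqrt{26} - 2486945} = -3520777 - \sqrt{-2486945 + 9 \sqrt{26}}$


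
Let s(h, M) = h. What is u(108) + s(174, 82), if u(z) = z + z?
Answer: 390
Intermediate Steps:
u(z) = 2*z
u(108) + s(174, 82) = 2*108 + 174 = 216 + 174 = 390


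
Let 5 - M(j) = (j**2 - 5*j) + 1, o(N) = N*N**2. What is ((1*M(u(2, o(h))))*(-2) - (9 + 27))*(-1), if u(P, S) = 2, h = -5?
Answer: 56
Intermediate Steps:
o(N) = N**3
M(j) = 4 - j**2 + 5*j (M(j) = 5 - ((j**2 - 5*j) + 1) = 5 - (1 + j**2 - 5*j) = 5 + (-1 - j**2 + 5*j) = 4 - j**2 + 5*j)
((1*M(u(2, o(h))))*(-2) - (9 + 27))*(-1) = ((1*(4 - 1*2**2 + 5*2))*(-2) - (9 + 27))*(-1) = ((1*(4 - 1*4 + 10))*(-2) - 1*36)*(-1) = ((1*(4 - 4 + 10))*(-2) - 36)*(-1) = ((1*10)*(-2) - 36)*(-1) = (10*(-2) - 36)*(-1) = (-20 - 36)*(-1) = -56*(-1) = 56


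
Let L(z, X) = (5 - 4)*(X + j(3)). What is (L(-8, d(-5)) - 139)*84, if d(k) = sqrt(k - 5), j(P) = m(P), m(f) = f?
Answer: -11424 + 84*I*sqrt(10) ≈ -11424.0 + 265.63*I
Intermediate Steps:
j(P) = P
d(k) = sqrt(-5 + k)
L(z, X) = 3 + X (L(z, X) = (5 - 4)*(X + 3) = 1*(3 + X) = 3 + X)
(L(-8, d(-5)) - 139)*84 = ((3 + sqrt(-5 - 5)) - 139)*84 = ((3 + sqrt(-10)) - 139)*84 = ((3 + I*sqrt(10)) - 139)*84 = (-136 + I*sqrt(10))*84 = -11424 + 84*I*sqrt(10)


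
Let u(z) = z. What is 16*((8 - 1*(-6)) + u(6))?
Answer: 320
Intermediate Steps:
16*((8 - 1*(-6)) + u(6)) = 16*((8 - 1*(-6)) + 6) = 16*((8 + 6) + 6) = 16*(14 + 6) = 16*20 = 320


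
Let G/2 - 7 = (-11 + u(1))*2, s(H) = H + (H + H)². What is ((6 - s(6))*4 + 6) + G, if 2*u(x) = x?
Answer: -598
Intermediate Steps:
u(x) = x/2
s(H) = H + 4*H² (s(H) = H + (2*H)² = H + 4*H²)
G = -28 (G = 14 + 2*((-11 + (½)*1)*2) = 14 + 2*((-11 + ½)*2) = 14 + 2*(-21/2*2) = 14 + 2*(-21) = 14 - 42 = -28)
((6 - s(6))*4 + 6) + G = ((6 - 6*(1 + 4*6))*4 + 6) - 28 = ((6 - 6*(1 + 24))*4 + 6) - 28 = ((6 - 6*25)*4 + 6) - 28 = ((6 - 1*150)*4 + 6) - 28 = ((6 - 150)*4 + 6) - 28 = (-144*4 + 6) - 28 = (-576 + 6) - 28 = -570 - 28 = -598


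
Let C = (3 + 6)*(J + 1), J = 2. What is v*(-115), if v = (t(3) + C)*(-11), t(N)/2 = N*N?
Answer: 56925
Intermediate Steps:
t(N) = 2*N² (t(N) = 2*(N*N) = 2*N²)
C = 27 (C = (3 + 6)*(2 + 1) = 9*3 = 27)
v = -495 (v = (2*3² + 27)*(-11) = (2*9 + 27)*(-11) = (18 + 27)*(-11) = 45*(-11) = -495)
v*(-115) = -495*(-115) = 56925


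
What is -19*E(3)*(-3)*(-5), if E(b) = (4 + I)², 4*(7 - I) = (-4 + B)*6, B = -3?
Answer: -526965/4 ≈ -1.3174e+5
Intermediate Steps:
I = 35/2 (I = 7 - (-4 - 3)*6/4 = 7 - (-7)*6/4 = 7 - ¼*(-42) = 7 + 21/2 = 35/2 ≈ 17.500)
E(b) = 1849/4 (E(b) = (4 + 35/2)² = (43/2)² = 1849/4)
-19*E(3)*(-3)*(-5) = -35131*(-3)/4*(-5) = -19*(-5547/4)*(-5) = (105393/4)*(-5) = -526965/4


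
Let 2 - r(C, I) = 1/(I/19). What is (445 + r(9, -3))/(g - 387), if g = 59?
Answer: -170/123 ≈ -1.3821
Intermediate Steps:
r(C, I) = 2 - 19/I (r(C, I) = 2 - 1/(I/19) = 2 - 19/I)
(445 + r(9, -3))/(g - 387) = (445 + (2 - 19/(-3)))/(59 - 387) = (445 + (2 - 19*(-⅓)))/(-328) = (445 + (2 + 19/3))*(-1/328) = (445 + 25/3)*(-1/328) = (1360/3)*(-1/328) = -170/123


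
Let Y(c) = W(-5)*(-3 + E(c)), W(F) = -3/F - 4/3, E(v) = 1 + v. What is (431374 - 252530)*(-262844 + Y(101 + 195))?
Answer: -235233155512/5 ≈ -4.7047e+10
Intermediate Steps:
W(F) = -4/3 - 3/F (W(F) = -3/F - 4*⅓ = -3/F - 4/3 = -4/3 - 3/F)
Y(c) = 22/15 - 11*c/15 (Y(c) = (-4/3 - 3/(-5))*(-3 + (1 + c)) = (-4/3 - 3*(-⅕))*(-2 + c) = (-4/3 + ⅗)*(-2 + c) = -11*(-2 + c)/15 = 22/15 - 11*c/15)
(431374 - 252530)*(-262844 + Y(101 + 195)) = (431374 - 252530)*(-262844 + (22/15 - 11*(101 + 195)/15)) = 178844*(-262844 + (22/15 - 11/15*296)) = 178844*(-262844 + (22/15 - 3256/15)) = 178844*(-262844 - 1078/5) = 178844*(-1315298/5) = -235233155512/5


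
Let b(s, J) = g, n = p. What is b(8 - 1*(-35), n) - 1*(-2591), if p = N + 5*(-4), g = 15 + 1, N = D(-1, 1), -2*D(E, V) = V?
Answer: 2607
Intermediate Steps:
D(E, V) = -V/2
N = -½ (N = -½*1 = -½ ≈ -0.50000)
g = 16
p = -41/2 (p = -½ + 5*(-4) = -½ - 20 = -41/2 ≈ -20.500)
n = -41/2 ≈ -20.500
b(s, J) = 16
b(8 - 1*(-35), n) - 1*(-2591) = 16 - 1*(-2591) = 16 + 2591 = 2607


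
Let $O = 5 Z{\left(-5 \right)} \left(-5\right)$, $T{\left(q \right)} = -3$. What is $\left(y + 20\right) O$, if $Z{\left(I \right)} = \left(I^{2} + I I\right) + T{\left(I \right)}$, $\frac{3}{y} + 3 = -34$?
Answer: $- \frac{865975}{37} \approx -23405.0$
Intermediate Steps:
$y = - \frac{3}{37}$ ($y = \frac{3}{-3 - 34} = \frac{3}{-37} = 3 \left(- \frac{1}{37}\right) = - \frac{3}{37} \approx -0.081081$)
$Z{\left(I \right)} = -3 + 2 I^{2}$ ($Z{\left(I \right)} = \left(I^{2} + I I\right) - 3 = \left(I^{2} + I^{2}\right) - 3 = 2 I^{2} - 3 = -3 + 2 I^{2}$)
$O = -1175$ ($O = 5 \left(-3 + 2 \left(-5\right)^{2}\right) \left(-5\right) = 5 \left(-3 + 2 \cdot 25\right) \left(-5\right) = 5 \left(-3 + 50\right) \left(-5\right) = 5 \cdot 47 \left(-5\right) = 235 \left(-5\right) = -1175$)
$\left(y + 20\right) O = \left(- \frac{3}{37} + 20\right) \left(-1175\right) = \frac{737}{37} \left(-1175\right) = - \frac{865975}{37}$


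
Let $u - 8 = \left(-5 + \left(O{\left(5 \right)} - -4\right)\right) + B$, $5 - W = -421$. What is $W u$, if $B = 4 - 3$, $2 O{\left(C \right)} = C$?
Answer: $4473$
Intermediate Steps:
$W = 426$ ($W = 5 - -421 = 5 + 421 = 426$)
$O{\left(C \right)} = \frac{C}{2}$
$B = 1$ ($B = 4 - 3 = 1$)
$u = \frac{21}{2}$ ($u = 8 + \left(\left(-5 + \left(\frac{1}{2} \cdot 5 - -4\right)\right) + 1\right) = 8 + \left(\left(-5 + \left(\frac{5}{2} + 4\right)\right) + 1\right) = 8 + \left(\left(-5 + \frac{13}{2}\right) + 1\right) = 8 + \left(\frac{3}{2} + 1\right) = 8 + \frac{5}{2} = \frac{21}{2} \approx 10.5$)
$W u = 426 \cdot \frac{21}{2} = 4473$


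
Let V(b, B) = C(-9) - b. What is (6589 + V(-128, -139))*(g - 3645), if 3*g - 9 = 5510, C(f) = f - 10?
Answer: -36276368/3 ≈ -1.2092e+7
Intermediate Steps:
C(f) = -10 + f
g = 5519/3 (g = 3 + (⅓)*5510 = 3 + 5510/3 = 5519/3 ≈ 1839.7)
V(b, B) = -19 - b (V(b, B) = (-10 - 9) - b = -19 - b)
(6589 + V(-128, -139))*(g - 3645) = (6589 + (-19 - 1*(-128)))*(5519/3 - 3645) = (6589 + (-19 + 128))*(-5416/3) = (6589 + 109)*(-5416/3) = 6698*(-5416/3) = -36276368/3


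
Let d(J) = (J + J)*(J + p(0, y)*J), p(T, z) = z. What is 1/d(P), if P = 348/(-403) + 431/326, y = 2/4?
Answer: 17260178884/10888380075 ≈ 1.5852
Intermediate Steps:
y = ½ (y = 2*(¼) = ½ ≈ 0.50000)
P = 60245/131378 (P = 348*(-1/403) + 431*(1/326) = -348/403 + 431/326 = 60245/131378 ≈ 0.45856)
d(J) = 3*J² (d(J) = (J + J)*(J + J/2) = (2*J)*(3*J/2) = 3*J²)
1/d(P) = 1/(3*(60245/131378)²) = 1/(3*(3629460025/17260178884)) = 1/(10888380075/17260178884) = 17260178884/10888380075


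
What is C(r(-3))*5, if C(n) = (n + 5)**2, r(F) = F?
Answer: 20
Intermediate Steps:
C(n) = (5 + n)**2
C(r(-3))*5 = (5 - 3)**2*5 = 2**2*5 = 4*5 = 20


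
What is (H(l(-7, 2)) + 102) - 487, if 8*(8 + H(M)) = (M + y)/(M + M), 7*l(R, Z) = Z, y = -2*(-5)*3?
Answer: -3091/8 ≈ -386.38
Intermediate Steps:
y = 30 (y = 10*3 = 30)
l(R, Z) = Z/7
H(M) = -8 + (30 + M)/(16*M) (H(M) = -8 + ((M + 30)/(M + M))/8 = -8 + ((30 + M)/((2*M)))/8 = -8 + ((30 + M)*(1/(2*M)))/8 = -8 + ((30 + M)/(2*M))/8 = -8 + (30 + M)/(16*M))
(H(l(-7, 2)) + 102) - 487 = ((30 - 127*2/7)/(16*(((1/7)*2))) + 102) - 487 = ((30 - 127*2/7)/(16*(2/7)) + 102) - 487 = ((1/16)*(7/2)*(30 - 254/7) + 102) - 487 = ((1/16)*(7/2)*(-44/7) + 102) - 487 = (-11/8 + 102) - 487 = 805/8 - 487 = -3091/8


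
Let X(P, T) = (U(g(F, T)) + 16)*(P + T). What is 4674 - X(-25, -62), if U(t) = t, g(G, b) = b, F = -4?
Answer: 672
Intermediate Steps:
X(P, T) = (16 + T)*(P + T) (X(P, T) = (T + 16)*(P + T) = (16 + T)*(P + T))
4674 - X(-25, -62) = 4674 - ((-62)**2 + 16*(-25) + 16*(-62) - 25*(-62)) = 4674 - (3844 - 400 - 992 + 1550) = 4674 - 1*4002 = 4674 - 4002 = 672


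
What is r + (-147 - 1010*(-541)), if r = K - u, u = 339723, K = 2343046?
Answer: 2549586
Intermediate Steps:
r = 2003323 (r = 2343046 - 1*339723 = 2343046 - 339723 = 2003323)
r + (-147 - 1010*(-541)) = 2003323 + (-147 - 1010*(-541)) = 2003323 + (-147 + 546410) = 2003323 + 546263 = 2549586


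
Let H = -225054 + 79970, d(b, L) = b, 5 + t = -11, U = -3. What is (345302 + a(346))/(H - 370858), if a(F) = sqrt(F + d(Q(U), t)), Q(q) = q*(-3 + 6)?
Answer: -172651/257971 - sqrt(337)/515942 ≈ -0.66930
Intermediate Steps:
Q(q) = 3*q (Q(q) = q*3 = 3*q)
t = -16 (t = -5 - 11 = -16)
H = -145084
a(F) = sqrt(-9 + F) (a(F) = sqrt(F + 3*(-3)) = sqrt(F - 9) = sqrt(-9 + F))
(345302 + a(346))/(H - 370858) = (345302 + sqrt(-9 + 346))/(-145084 - 370858) = (345302 + sqrt(337))/(-515942) = (345302 + sqrt(337))*(-1/515942) = -172651/257971 - sqrt(337)/515942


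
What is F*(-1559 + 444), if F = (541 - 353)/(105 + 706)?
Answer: -209620/811 ≈ -258.47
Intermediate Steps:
F = 188/811 ≈ 0.23181
F*(-1559 + 444) = 188*(-1559 + 444)/811 = (188/811)*(-1115) = -209620/811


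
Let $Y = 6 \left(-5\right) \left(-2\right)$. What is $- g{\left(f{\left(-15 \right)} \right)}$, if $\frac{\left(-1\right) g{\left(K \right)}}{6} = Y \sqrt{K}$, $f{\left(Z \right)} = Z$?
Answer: $360 i \sqrt{15} \approx 1394.3 i$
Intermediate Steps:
$Y = 60$ ($Y = \left(-30\right) \left(-2\right) = 60$)
$g{\left(K \right)} = - 360 \sqrt{K}$ ($g{\left(K \right)} = - 6 \cdot 60 \sqrt{K} = - 360 \sqrt{K}$)
$- g{\left(f{\left(-15 \right)} \right)} = - \left(-360\right) \sqrt{-15} = - \left(-360\right) i \sqrt{15} = 360 i \sqrt{15}$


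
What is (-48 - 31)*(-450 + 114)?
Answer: 26544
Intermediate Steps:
(-48 - 31)*(-450 + 114) = -79*(-336) = 26544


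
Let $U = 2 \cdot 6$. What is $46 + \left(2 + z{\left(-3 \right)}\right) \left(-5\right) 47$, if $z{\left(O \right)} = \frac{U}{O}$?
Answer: $516$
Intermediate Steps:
$U = 12$
$z{\left(O \right)} = \frac{12}{O}$
$46 + \left(2 + z{\left(-3 \right)}\right) \left(-5\right) 47 = 46 + \left(2 + \frac{12}{-3}\right) \left(-5\right) 47 = 46 + \left(2 + 12 \left(- \frac{1}{3}\right)\right) \left(-5\right) 47 = 46 + \left(2 - 4\right) \left(-5\right) 47 = 46 + \left(-2\right) \left(-5\right) 47 = 46 + 10 \cdot 47 = 46 + 470 = 516$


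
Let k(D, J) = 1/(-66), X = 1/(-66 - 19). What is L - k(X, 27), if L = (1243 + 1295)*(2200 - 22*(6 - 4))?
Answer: 361147249/66 ≈ 5.4719e+6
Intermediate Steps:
X = -1/85 (X = 1/(-85) = -1/85 ≈ -0.011765)
k(D, J) = -1/66
L = 5471928 (L = 2538*(2200 - 22*2) = 2538*(2200 - 44) = 2538*2156 = 5471928)
L - k(X, 27) = 5471928 - 1*(-1/66) = 5471928 + 1/66 = 361147249/66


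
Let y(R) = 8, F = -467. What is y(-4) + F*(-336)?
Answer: 156920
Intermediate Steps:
y(-4) + F*(-336) = 8 - 467*(-336) = 8 + 156912 = 156920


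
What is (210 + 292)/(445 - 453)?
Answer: -251/4 ≈ -62.750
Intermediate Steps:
(210 + 292)/(445 - 453) = 502/(-8) = 502*(-⅛) = -251/4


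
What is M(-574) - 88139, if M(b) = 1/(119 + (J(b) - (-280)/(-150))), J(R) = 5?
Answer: -161470633/1832 ≈ -88139.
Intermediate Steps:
M(b) = 15/1832 (M(b) = 1/(119 + (5 - (-280)/(-150))) = 1/(119 + (5 - (-280)*(-1)/150)) = 1/(119 + (5 - 1*28/15)) = 1/(119 + (5 - 28/15)) = 1/(119 + 47/15) = 1/(1832/15) = 15/1832)
M(-574) - 88139 = 15/1832 - 88139 = -161470633/1832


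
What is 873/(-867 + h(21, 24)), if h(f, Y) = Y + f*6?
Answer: -291/239 ≈ -1.2176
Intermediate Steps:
h(f, Y) = Y + 6*f
873/(-867 + h(21, 24)) = 873/(-867 + (24 + 6*21)) = 873/(-867 + (24 + 126)) = 873/(-867 + 150) = 873/(-717) = -1/717*873 = -291/239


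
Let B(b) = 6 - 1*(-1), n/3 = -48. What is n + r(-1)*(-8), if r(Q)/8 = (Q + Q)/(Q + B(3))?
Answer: -368/3 ≈ -122.67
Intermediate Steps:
n = -144 (n = 3*(-48) = -144)
B(b) = 7 (B(b) = 6 + 1 = 7)
r(Q) = 16*Q/(7 + Q) (r(Q) = 8*((Q + Q)/(Q + 7)) = 8*((2*Q)/(7 + Q)) = 8*(2*Q/(7 + Q)) = 16*Q/(7 + Q))
n + r(-1)*(-8) = -144 + (16*(-1)/(7 - 1))*(-8) = -144 + (16*(-1)/6)*(-8) = -144 + (16*(-1)*(⅙))*(-8) = -144 - 8/3*(-8) = -144 + 64/3 = -368/3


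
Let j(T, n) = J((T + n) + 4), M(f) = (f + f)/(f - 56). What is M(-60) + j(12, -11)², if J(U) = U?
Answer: 755/29 ≈ 26.034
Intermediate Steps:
M(f) = 2*f/(-56 + f) (M(f) = (2*f)/(-56 + f) = 2*f/(-56 + f))
j(T, n) = 4 + T + n (j(T, n) = (T + n) + 4 = 4 + T + n)
M(-60) + j(12, -11)² = 2*(-60)/(-56 - 60) + (4 + 12 - 11)² = 2*(-60)/(-116) + 5² = 2*(-60)*(-1/116) + 25 = 30/29 + 25 = 755/29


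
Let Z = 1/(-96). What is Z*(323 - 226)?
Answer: -97/96 ≈ -1.0104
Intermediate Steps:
Z = -1/96 ≈ -0.010417
Z*(323 - 226) = -(323 - 226)/96 = -1/96*97 = -97/96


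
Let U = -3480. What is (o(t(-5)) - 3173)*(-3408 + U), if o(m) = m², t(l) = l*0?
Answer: 21855624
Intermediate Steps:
t(l) = 0
(o(t(-5)) - 3173)*(-3408 + U) = (0² - 3173)*(-3408 - 3480) = (0 - 3173)*(-6888) = -3173*(-6888) = 21855624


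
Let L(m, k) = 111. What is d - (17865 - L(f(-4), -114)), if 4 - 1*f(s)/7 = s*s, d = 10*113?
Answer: -16624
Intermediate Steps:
d = 1130
f(s) = 28 - 7*s² (f(s) = 28 - 7*s*s = 28 - 7*s²)
d - (17865 - L(f(-4), -114)) = 1130 - (17865 - 1*111) = 1130 - (17865 - 111) = 1130 - 1*17754 = 1130 - 17754 = -16624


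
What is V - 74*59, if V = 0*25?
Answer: -4366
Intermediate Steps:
V = 0
V - 74*59 = 0 - 74*59 = 0 - 4366 = -4366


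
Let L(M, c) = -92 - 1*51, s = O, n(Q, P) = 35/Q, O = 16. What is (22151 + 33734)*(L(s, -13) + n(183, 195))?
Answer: -1460498590/183 ≈ -7.9809e+6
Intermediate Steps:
s = 16
L(M, c) = -143 (L(M, c) = -92 - 51 = -143)
(22151 + 33734)*(L(s, -13) + n(183, 195)) = (22151 + 33734)*(-143 + 35/183) = 55885*(-143 + 35*(1/183)) = 55885*(-143 + 35/183) = 55885*(-26134/183) = -1460498590/183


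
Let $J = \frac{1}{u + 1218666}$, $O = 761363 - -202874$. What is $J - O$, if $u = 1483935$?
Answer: $- \frac{2605947880436}{2702601} \approx -9.6424 \cdot 10^{5}$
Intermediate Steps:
$O = 964237$ ($O = 761363 + 202874 = 964237$)
$J = \frac{1}{2702601}$ ($J = \frac{1}{1483935 + 1218666} = \frac{1}{2702601} \approx 3.7001 \cdot 10^{-7}$)
$J - O = \frac{1}{2702601} - 964237 = - \frac{2605947880436}{2702601}$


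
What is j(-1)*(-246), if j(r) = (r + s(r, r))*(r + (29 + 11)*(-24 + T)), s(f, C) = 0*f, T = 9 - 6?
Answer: -206886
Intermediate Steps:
T = 3
s(f, C) = 0
j(r) = r*(-840 + r) (j(r) = (r + 0)*(r + (29 + 11)*(-24 + 3)) = r*(r + 40*(-21)) = r*(r - 840) = r*(-840 + r))
j(-1)*(-246) = -(-840 - 1)*(-246) = -1*(-841)*(-246) = 841*(-246) = -206886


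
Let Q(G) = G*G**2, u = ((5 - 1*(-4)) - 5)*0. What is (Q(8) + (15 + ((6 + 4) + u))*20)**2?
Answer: 1024144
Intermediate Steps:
u = 0 (u = ((5 + 4) - 5)*0 = (9 - 5)*0 = 4*0 = 0)
Q(G) = G**3
(Q(8) + (15 + ((6 + 4) + u))*20)**2 = (8**3 + (15 + ((6 + 4) + 0))*20)**2 = (512 + (15 + (10 + 0))*20)**2 = (512 + (15 + 10)*20)**2 = (512 + 25*20)**2 = (512 + 500)**2 = 1012**2 = 1024144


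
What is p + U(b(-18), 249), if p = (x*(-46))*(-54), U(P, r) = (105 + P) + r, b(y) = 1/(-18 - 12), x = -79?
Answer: -5876461/30 ≈ -1.9588e+5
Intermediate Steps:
b(y) = -1/30 (b(y) = 1/(-30) = -1/30)
U(P, r) = 105 + P + r
p = -196236 (p = -79*(-46)*(-54) = 3634*(-54) = -196236)
p + U(b(-18), 249) = -196236 + (105 - 1/30 + 249) = -196236 + 10619/30 = -5876461/30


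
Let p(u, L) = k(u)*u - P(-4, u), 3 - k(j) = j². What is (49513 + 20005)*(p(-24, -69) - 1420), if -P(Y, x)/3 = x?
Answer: 852290680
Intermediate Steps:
k(j) = 3 - j²
P(Y, x) = -3*x
p(u, L) = 3*u + u*(3 - u²) (p(u, L) = (3 - u²)*u - (-3)*u = u*(3 - u²) + 3*u = 3*u + u*(3 - u²))
(49513 + 20005)*(p(-24, -69) - 1420) = (49513 + 20005)*(-24*(6 - 1*(-24)²) - 1420) = 69518*(-24*(6 - 1*576) - 1420) = 69518*(-24*(6 - 576) - 1420) = 69518*(-24*(-570) - 1420) = 69518*(13680 - 1420) = 69518*12260 = 852290680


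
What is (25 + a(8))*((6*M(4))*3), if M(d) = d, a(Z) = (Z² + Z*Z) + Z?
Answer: 11592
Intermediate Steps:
a(Z) = Z + 2*Z² (a(Z) = (Z² + Z²) + Z = 2*Z² + Z = Z + 2*Z²)
(25 + a(8))*((6*M(4))*3) = (25 + 8*(1 + 2*8))*((6*4)*3) = (25 + 8*(1 + 16))*(24*3) = (25 + 8*17)*72 = (25 + 136)*72 = 161*72 = 11592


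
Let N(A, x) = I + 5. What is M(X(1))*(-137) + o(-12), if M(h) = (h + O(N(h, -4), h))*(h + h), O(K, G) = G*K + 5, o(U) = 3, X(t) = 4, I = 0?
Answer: -31781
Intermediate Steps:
N(A, x) = 5 (N(A, x) = 0 + 5 = 5)
O(K, G) = 5 + G*K
M(h) = 2*h*(5 + 6*h) (M(h) = (h + (5 + h*5))*(h + h) = (h + (5 + 5*h))*(2*h) = (5 + 6*h)*(2*h) = 2*h*(5 + 6*h))
M(X(1))*(-137) + o(-12) = (2*4*(5 + 6*4))*(-137) + 3 = (2*4*(5 + 24))*(-137) + 3 = (2*4*29)*(-137) + 3 = 232*(-137) + 3 = -31784 + 3 = -31781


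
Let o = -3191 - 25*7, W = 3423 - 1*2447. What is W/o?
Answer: -488/1683 ≈ -0.28996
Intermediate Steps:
W = 976 (W = 3423 - 2447 = 976)
o = -3366 (o = -3191 - 1*175 = -3191 - 175 = -3366)
W/o = 976/(-3366) = 976*(-1/3366) = -488/1683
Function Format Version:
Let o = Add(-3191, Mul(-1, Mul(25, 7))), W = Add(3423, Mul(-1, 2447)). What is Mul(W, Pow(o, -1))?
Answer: Rational(-488, 1683) ≈ -0.28996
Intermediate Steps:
W = 976 (W = Add(3423, -2447) = 976)
o = -3366 (o = Add(-3191, Mul(-1, 175)) = Add(-3191, -175) = -3366)
Mul(W, Pow(o, -1)) = Mul(976, Pow(-3366, -1)) = Mul(976, Rational(-1, 3366)) = Rational(-488, 1683)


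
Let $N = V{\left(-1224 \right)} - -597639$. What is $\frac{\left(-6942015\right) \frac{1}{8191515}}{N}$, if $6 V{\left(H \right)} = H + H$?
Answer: $- \frac{154267}{108716148777} \approx -1.419 \cdot 10^{-6}$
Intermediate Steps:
$V{\left(H \right)} = \frac{H}{3}$ ($V{\left(H \right)} = \frac{H + H}{6} = \frac{2 H}{6} = \frac{H}{3}$)
$N = 597231$ ($N = \frac{1}{3} \left(-1224\right) - -597639 = -408 + 597639 = 597231$)
$\frac{\left(-6942015\right) \frac{1}{8191515}}{N} = \frac{\left(-6942015\right) \frac{1}{8191515}}{597231} = \left(-6942015\right) \frac{1}{8191515} \cdot \frac{1}{597231} = \left(- \frac{462801}{546101}\right) \frac{1}{597231} = - \frac{154267}{108716148777}$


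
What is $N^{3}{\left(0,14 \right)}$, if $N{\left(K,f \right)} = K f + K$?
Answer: $0$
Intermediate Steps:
$N{\left(K,f \right)} = K + K f$
$N^{3}{\left(0,14 \right)} = \left(0 \left(1 + 14\right)\right)^{3} = \left(0 \cdot 15\right)^{3} = 0^{3} = 0$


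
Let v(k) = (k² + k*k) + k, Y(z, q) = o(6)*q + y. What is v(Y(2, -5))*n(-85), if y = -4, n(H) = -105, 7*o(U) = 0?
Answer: -2940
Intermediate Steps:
o(U) = 0 (o(U) = (⅐)*0 = 0)
Y(z, q) = -4 (Y(z, q) = 0*q - 4 = 0 - 4 = -4)
v(k) = k + 2*k² (v(k) = (k² + k²) + k = 2*k² + k = k + 2*k²)
v(Y(2, -5))*n(-85) = -4*(1 + 2*(-4))*(-105) = -4*(1 - 8)*(-105) = -4*(-7)*(-105) = 28*(-105) = -2940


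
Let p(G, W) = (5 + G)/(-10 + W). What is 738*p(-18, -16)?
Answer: 369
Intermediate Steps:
p(G, W) = (5 + G)/(-10 + W)
738*p(-18, -16) = 738*((5 - 18)/(-10 - 16)) = 738*(-13/(-26)) = 738*(-1/26*(-13)) = 738*(½) = 369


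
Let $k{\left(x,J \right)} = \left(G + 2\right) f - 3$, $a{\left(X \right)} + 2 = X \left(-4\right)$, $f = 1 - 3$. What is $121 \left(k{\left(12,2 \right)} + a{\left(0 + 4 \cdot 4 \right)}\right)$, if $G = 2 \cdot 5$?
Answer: $-11253$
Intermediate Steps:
$G = 10$
$f = -2$ ($f = 1 - 3 = -2$)
$a{\left(X \right)} = -2 - 4 X$ ($a{\left(X \right)} = -2 + X \left(-4\right) = -2 - 4 X$)
$k{\left(x,J \right)} = -27$ ($k{\left(x,J \right)} = \left(10 + 2\right) \left(-2\right) - 3 = 12 \left(-2\right) - 3 = -24 - 3 = -27$)
$121 \left(k{\left(12,2 \right)} + a{\left(0 + 4 \cdot 4 \right)}\right) = 121 \left(-27 - \left(2 + 4 \left(0 + 4 \cdot 4\right)\right)\right) = 121 \left(-27 - \left(2 + 4 \left(0 + 16\right)\right)\right) = 121 \left(-27 - 66\right) = 121 \left(-93\right) = -11253$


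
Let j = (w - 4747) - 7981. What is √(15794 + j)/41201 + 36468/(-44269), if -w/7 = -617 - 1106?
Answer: -36468/44269 + √15127/41201 ≈ -0.82080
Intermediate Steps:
w = 12061 (w = -7*(-617 - 1106) = -7*(-1723) = 12061)
j = -667 (j = (12061 - 4747) - 7981 = 7314 - 7981 = -667)
√(15794 + j)/41201 + 36468/(-44269) = √(15794 - 667)/41201 + 36468/(-44269) = √15127*(1/41201) + 36468*(-1/44269) = √15127/41201 - 36468/44269 = -36468/44269 + √15127/41201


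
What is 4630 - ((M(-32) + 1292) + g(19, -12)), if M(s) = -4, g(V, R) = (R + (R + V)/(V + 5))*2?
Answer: 40385/12 ≈ 3365.4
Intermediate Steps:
g(V, R) = 2*R + 2*(R + V)/(5 + V) (g(V, R) = (R + (R + V)/(5 + V))*2 = 2*R + 2*(R + V)/(5 + V))
4630 - ((M(-32) + 1292) + g(19, -12)) = 4630 - ((-4 + 1292) + 2*(19 + 6*(-12) - 12*19)/(5 + 19)) = 4630 - (1288 + 2*(19 - 72 - 228)/24) = 4630 - (1288 + 2*(1/24)*(-281)) = 4630 - (1288 - 281/12) = 4630 - 1*15175/12 = 4630 - 15175/12 = 40385/12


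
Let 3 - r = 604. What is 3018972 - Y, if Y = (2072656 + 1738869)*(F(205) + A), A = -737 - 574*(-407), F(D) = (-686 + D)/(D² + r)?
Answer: -36769130866779947/41424 ≈ -8.8763e+11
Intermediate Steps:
r = -601 (r = 3 - 1*604 = 3 - 604 = -601)
F(D) = (-686 + D)/(-601 + D²) (F(D) = (-686 + D)/(D² - 601) = (-686 + D)/(-601 + D²))
A = 232881 (A = -737 + 233618 = 232881)
Y = 36769255924676075/41424 (Y = (2072656 + 1738869)*((-686 + 205)/(-601 + 205²) + 232881) = 3811525*(-481/(-601 + 42025) + 232881) = 3811525*(-481/41424 + 232881) = 3811525*(9646862063/41424) = 36769255924676075/41424 ≈ 8.8763e+11)
3018972 - Y = 3018972 - 1*36769255924676075/41424 = 3018972 - 36769255924676075/41424 = -36769130866779947/41424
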